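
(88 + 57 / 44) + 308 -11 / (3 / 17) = 44215 / 132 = 334.96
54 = 54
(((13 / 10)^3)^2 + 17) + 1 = 22826809 / 1000000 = 22.83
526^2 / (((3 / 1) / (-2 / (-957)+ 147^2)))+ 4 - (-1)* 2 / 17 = 97267344614950 / 48807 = 1992897424.86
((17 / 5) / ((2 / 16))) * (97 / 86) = 6596 / 215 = 30.68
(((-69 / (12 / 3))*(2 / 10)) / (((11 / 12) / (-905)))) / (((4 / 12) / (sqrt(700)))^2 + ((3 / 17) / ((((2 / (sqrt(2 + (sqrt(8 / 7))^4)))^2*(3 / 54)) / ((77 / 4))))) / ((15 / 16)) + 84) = 4012715700 / 162471067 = 24.70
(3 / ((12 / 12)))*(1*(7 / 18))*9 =21 / 2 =10.50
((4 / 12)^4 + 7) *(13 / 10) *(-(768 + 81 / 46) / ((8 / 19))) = -16665.80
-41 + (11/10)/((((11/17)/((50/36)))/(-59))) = -180.31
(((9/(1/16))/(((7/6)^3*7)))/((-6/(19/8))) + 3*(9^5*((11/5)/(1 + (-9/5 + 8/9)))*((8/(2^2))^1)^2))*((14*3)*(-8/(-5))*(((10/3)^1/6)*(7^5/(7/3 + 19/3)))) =16506199756872/13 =1269707673605.54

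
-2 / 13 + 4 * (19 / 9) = 970 / 117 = 8.29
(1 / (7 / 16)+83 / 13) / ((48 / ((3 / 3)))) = 263 / 1456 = 0.18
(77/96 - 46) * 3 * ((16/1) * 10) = -21695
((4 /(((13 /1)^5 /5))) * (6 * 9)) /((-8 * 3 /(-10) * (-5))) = -90 /371293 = -0.00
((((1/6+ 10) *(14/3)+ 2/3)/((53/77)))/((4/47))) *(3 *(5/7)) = 1119305/636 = 1759.91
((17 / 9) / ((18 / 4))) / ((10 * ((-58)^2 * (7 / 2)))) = 17 / 4768470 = 0.00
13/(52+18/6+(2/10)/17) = 1105/4676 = 0.24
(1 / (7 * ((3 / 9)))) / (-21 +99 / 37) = -37 / 1582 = -0.02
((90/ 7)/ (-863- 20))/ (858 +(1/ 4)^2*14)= -720/ 42469651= -0.00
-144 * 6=-864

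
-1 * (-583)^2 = -339889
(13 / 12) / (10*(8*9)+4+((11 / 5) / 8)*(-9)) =130 / 86583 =0.00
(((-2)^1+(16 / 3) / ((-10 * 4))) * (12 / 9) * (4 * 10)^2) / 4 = -10240 / 9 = -1137.78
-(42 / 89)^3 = -74088 / 704969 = -0.11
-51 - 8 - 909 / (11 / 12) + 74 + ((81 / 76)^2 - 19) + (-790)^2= 39589631019 / 63536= 623105.50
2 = 2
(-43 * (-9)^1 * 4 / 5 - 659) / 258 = -1.35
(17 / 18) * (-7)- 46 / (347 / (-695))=534167 / 6246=85.52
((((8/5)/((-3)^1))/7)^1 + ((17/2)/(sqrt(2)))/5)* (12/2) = -16/35 + 51* sqrt(2)/10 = 6.76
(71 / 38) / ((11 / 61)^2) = 264191 / 4598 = 57.46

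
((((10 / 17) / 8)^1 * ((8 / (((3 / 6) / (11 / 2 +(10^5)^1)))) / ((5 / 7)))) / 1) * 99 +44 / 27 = 7484812390 / 459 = 16306780.81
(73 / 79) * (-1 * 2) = -146 / 79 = -1.85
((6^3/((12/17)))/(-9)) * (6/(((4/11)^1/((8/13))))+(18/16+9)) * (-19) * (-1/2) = -681207/104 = -6550.07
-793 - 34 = -827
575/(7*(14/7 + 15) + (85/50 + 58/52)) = 37375/7918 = 4.72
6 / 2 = 3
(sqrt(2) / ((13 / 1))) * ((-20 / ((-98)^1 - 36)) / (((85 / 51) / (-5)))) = -0.05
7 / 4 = 1.75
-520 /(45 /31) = -3224 /9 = -358.22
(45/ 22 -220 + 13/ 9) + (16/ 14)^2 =-2087909/ 9702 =-215.20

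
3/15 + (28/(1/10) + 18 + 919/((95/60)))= 83469/95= 878.62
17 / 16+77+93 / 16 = 671 / 8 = 83.88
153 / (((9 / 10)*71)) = 170 / 71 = 2.39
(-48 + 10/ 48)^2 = 1315609/ 576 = 2284.04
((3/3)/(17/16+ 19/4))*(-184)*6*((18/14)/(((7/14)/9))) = -953856/217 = -4395.65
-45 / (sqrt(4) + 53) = -9 / 11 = -0.82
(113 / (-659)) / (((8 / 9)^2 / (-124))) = 283743 / 10544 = 26.91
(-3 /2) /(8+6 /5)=-15 /92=-0.16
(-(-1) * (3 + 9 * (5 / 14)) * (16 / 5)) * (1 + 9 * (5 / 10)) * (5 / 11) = 348 / 7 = 49.71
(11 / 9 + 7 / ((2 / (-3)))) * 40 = -3340 / 9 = -371.11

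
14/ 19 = 0.74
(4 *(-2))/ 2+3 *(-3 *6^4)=-11668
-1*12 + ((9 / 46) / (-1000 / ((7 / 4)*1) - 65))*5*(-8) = -27296 / 2277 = -11.99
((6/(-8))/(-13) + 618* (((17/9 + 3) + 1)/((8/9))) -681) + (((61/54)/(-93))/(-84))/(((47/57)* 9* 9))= 23753981209843/6959226456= 3413.31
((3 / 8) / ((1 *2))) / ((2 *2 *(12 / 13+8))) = 39 / 7424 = 0.01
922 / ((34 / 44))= 20284 / 17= 1193.18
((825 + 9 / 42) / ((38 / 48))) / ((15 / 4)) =184848 / 665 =277.97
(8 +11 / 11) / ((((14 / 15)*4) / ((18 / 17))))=1215 / 476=2.55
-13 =-13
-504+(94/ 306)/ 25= -1927753/ 3825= -503.99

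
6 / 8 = 3 / 4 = 0.75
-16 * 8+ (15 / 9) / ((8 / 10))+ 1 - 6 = -130.92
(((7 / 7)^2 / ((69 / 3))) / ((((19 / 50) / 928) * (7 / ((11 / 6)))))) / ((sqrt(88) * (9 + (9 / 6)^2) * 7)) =4640 * sqrt(22) / 578151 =0.04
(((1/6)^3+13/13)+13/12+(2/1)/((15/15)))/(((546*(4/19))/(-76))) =-2.70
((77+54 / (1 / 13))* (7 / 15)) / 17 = 21.38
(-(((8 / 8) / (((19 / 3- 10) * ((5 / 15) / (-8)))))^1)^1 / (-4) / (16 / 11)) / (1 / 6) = 27 / 4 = 6.75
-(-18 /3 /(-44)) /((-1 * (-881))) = -3 /19382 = -0.00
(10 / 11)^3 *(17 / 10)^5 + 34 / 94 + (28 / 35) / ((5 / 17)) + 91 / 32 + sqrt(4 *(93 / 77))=2 *sqrt(7161) / 77 + 830409039 / 50045600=18.79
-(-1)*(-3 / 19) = -3 / 19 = -0.16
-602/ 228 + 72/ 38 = -85/ 114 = -0.75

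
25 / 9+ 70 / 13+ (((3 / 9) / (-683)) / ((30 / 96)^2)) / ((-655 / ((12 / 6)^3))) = 10680919247 / 1308542625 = 8.16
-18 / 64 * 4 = -9 / 8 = -1.12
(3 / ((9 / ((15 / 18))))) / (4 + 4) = 5 / 144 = 0.03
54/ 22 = 27/ 11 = 2.45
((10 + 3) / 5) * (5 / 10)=13 / 10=1.30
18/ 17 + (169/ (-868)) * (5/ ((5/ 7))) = -641/ 2108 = -0.30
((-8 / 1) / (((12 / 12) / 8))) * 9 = -576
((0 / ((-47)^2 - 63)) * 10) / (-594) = 0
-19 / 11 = -1.73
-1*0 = 0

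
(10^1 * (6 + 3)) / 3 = 30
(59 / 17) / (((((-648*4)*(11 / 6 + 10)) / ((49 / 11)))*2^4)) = -2891 / 91770624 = -0.00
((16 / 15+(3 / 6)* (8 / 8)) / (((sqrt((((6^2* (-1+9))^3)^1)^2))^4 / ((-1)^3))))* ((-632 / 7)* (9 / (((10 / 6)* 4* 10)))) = 3713 / 63314822305989507860945436672000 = 0.00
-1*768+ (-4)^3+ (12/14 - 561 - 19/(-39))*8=-1449424/273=-5309.25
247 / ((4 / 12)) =741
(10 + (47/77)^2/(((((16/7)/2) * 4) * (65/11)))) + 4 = 2244449/160160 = 14.01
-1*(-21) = 21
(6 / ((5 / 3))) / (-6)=-3 / 5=-0.60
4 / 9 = 0.44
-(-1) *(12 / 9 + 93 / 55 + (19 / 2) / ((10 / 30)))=10403 / 330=31.52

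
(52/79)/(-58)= -26/2291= -0.01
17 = 17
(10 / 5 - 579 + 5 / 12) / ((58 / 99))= -228327 / 232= -984.17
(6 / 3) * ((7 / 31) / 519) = 14 / 16089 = 0.00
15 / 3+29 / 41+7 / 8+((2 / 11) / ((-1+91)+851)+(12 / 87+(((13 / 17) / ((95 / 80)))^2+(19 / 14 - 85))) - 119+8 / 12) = -42029959878821291 / 215714078249208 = -194.84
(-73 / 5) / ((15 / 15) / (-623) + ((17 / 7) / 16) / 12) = -8731968 / 6605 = -1322.02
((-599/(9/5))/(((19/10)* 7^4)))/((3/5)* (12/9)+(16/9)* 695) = -74875/1269029342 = -0.00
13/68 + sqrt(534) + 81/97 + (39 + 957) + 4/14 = sqrt(534) + 46047887/46172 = 1020.42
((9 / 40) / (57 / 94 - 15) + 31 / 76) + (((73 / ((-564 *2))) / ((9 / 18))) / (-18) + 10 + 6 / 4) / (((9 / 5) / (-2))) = -24258190579 / 1957330980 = -12.39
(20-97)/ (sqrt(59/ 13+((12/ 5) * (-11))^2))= -385 * sqrt(2963831)/ 227987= -2.91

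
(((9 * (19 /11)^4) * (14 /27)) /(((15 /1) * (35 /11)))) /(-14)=-130321 /2096325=-0.06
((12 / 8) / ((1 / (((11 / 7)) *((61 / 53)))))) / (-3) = -671 / 742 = -0.90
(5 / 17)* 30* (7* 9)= 9450 / 17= 555.88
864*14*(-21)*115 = -29211840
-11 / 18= -0.61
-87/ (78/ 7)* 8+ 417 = 4609/ 13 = 354.54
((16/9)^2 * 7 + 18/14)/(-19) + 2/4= -15773/21546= -0.73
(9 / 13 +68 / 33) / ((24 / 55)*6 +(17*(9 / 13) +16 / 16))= 5905 / 33006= 0.18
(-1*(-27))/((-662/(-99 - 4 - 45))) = 1998/331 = 6.04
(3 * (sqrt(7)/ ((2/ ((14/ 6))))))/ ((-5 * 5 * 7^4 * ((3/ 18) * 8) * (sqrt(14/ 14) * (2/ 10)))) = -3 * sqrt(7)/ 13720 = -0.00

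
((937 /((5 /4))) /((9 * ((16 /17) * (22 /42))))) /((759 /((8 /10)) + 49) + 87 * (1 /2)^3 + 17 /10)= 223006 /1333629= 0.17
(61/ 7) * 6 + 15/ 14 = 747/ 14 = 53.36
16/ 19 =0.84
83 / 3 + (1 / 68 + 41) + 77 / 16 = 59971 / 816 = 73.49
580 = 580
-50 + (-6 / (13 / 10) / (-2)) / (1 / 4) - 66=-1388 / 13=-106.77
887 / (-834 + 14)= -887 / 820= -1.08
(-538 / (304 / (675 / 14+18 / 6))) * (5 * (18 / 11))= -8679285 / 11704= -741.57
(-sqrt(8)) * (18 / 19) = -36 * sqrt(2) / 19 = -2.68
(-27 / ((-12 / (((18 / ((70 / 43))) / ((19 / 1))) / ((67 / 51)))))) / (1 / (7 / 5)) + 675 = 676.40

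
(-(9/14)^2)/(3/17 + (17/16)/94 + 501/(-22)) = 5695272/311246677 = 0.02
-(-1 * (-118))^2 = -13924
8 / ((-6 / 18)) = -24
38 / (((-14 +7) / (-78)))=2964 / 7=423.43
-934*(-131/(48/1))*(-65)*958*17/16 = -32380680215/192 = -168649376.12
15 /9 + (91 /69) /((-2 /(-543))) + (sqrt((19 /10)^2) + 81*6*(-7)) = -1048927 /345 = -3040.37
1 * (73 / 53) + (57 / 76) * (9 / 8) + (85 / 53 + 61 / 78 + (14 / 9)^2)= 12548875 / 1785888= 7.03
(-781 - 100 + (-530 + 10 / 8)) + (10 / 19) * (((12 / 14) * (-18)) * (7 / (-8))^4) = -13760353 / 9728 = -1414.51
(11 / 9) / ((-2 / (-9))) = 11 / 2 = 5.50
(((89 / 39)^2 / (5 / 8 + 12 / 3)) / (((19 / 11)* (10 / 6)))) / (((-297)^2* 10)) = 31684 / 71453499975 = 0.00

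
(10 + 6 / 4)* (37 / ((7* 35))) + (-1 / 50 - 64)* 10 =-312847 / 490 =-638.46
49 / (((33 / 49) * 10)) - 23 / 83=191693 / 27390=7.00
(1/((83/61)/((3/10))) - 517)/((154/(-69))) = 29595963/127820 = 231.54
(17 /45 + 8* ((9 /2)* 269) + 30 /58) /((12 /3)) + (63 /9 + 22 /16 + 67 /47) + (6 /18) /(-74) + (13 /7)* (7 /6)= 44174889289 /18155160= 2433.19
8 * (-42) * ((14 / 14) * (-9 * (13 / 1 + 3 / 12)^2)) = 530901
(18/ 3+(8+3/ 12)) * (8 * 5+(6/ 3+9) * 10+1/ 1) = 8607/ 4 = 2151.75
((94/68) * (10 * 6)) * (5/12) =1175/34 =34.56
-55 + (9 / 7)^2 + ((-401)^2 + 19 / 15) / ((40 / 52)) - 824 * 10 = 737754779 / 3675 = 200749.60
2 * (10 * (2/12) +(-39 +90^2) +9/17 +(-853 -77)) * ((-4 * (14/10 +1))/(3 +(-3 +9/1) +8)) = -11641376/1445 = -8056.32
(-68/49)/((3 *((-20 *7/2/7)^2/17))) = -289/3675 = -0.08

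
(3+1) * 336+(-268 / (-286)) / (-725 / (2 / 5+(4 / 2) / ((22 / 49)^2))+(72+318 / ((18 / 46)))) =977427078555 / 727251668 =1344.00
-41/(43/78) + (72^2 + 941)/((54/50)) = 5596.92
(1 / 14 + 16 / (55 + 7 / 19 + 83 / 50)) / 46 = 266977 / 34889988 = 0.01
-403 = -403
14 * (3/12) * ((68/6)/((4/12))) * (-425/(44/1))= -50575/44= -1149.43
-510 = -510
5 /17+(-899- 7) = -905.71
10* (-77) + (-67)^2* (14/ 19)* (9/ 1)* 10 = 296921.58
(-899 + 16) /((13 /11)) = -9713 /13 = -747.15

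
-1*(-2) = 2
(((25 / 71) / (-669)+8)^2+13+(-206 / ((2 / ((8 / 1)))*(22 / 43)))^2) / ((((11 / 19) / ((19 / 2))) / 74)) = 9458496181065848358286 / 3002942306331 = 3149742890.87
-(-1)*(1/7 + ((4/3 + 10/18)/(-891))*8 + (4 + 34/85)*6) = 7444891/280665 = 26.53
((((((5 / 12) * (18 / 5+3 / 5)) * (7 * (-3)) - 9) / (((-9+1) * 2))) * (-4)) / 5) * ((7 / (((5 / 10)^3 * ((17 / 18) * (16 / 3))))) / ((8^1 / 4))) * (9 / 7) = -44469 / 2720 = -16.35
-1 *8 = -8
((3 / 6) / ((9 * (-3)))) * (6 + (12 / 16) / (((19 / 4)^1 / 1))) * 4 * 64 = -29.19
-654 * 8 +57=-5175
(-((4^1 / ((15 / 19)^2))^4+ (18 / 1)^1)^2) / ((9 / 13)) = -250985404923214980482158708 / 59115675201416015625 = -4245665.88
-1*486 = -486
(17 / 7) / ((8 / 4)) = 1.21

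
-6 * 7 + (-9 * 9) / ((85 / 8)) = -4218 / 85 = -49.62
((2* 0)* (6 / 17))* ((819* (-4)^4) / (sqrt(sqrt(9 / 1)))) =0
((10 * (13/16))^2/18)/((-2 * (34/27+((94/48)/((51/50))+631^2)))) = -215475/46785883712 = -0.00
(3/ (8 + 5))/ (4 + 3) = 3/ 91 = 0.03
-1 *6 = -6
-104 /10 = -52 /5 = -10.40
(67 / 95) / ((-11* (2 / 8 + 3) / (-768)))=205824 / 13585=15.15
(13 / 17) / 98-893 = -1487725 / 1666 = -892.99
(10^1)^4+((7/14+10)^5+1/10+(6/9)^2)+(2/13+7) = 2576543197/18720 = 137635.85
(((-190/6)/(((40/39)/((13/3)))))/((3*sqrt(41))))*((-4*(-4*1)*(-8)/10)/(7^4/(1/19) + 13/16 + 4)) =411008*sqrt(41)/1346814945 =0.00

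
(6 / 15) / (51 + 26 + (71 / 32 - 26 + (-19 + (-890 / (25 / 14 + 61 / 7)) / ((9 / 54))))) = -448 / 531275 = -0.00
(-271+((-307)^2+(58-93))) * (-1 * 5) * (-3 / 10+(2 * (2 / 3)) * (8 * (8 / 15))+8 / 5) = -59090147 / 18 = -3282785.94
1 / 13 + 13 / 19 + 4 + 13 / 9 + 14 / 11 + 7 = 354038 / 24453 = 14.48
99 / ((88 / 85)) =765 / 8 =95.62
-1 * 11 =-11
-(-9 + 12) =-3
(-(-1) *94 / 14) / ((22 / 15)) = 705 / 154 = 4.58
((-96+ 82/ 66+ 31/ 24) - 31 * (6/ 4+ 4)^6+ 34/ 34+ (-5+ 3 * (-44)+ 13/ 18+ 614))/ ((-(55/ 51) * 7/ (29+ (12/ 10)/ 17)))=76734853717/ 23232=3302980.96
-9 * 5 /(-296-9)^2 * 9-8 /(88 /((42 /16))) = -397833 /1637240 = -0.24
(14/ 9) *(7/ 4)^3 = 8.34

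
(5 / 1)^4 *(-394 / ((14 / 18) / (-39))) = 86433750 / 7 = 12347678.57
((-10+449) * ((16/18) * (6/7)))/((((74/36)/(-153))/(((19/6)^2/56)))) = -4458.04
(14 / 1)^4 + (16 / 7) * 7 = 38432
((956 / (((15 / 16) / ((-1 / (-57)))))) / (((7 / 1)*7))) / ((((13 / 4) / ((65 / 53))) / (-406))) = -3548672 / 63441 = -55.94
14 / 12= 7 / 6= 1.17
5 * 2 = 10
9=9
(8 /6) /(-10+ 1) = -4 /27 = -0.15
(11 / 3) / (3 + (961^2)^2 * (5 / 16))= 176 / 12793365561759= 0.00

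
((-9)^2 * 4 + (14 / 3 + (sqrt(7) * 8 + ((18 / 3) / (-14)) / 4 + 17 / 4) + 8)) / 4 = 2 * sqrt(7) + 7157 / 84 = 90.49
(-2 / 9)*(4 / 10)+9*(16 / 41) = 6316 / 1845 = 3.42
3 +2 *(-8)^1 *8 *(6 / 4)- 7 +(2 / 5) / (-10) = -4901 / 25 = -196.04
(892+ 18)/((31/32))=29120/31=939.35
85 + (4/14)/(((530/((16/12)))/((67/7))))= 3311443/38955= 85.01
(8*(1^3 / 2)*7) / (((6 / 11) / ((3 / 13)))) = 11.85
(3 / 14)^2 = 9 / 196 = 0.05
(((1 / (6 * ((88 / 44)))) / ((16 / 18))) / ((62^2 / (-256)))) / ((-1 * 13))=6 / 12493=0.00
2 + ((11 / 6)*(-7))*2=-71 / 3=-23.67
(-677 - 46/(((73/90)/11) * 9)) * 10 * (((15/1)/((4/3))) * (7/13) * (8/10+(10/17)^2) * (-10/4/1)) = 35524336050/274261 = 129527.48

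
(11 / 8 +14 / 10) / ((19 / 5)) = 111 / 152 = 0.73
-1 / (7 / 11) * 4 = -44 / 7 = -6.29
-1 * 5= -5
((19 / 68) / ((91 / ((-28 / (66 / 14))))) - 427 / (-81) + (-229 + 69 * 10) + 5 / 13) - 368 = 19422904 / 196911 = 98.64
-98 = -98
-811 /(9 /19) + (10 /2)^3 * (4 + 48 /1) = 43091 /9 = 4787.89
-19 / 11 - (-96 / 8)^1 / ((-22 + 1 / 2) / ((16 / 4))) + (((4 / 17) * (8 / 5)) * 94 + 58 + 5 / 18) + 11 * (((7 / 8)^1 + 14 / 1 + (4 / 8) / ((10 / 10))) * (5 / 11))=482212543 / 2894760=166.58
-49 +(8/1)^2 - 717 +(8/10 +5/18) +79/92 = -2898263/4140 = -700.06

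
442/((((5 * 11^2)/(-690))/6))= -365976/121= -3024.60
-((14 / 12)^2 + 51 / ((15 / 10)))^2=-1620529 / 1296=-1250.41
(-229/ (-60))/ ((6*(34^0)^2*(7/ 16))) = 458/ 315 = 1.45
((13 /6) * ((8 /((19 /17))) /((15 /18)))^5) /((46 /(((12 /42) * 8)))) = 5033.72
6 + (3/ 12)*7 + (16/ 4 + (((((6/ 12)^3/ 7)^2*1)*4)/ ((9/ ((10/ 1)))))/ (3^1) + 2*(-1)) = 103199/ 10584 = 9.75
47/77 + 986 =75969/77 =986.61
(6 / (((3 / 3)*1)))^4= 1296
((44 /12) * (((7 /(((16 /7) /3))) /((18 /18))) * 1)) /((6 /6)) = 539 /16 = 33.69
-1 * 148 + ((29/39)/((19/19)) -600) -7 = -29416/39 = -754.26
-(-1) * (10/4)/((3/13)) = 65/6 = 10.83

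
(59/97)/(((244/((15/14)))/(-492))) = -108855/82838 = -1.31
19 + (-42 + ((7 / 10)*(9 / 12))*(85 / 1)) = 173 / 8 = 21.62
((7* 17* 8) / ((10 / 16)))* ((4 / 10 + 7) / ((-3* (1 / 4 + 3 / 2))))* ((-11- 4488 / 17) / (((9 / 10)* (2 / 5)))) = 44281600 / 27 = 1640059.26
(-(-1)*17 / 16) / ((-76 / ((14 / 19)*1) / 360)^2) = 1686825 / 130321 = 12.94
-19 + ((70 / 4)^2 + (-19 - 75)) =773 / 4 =193.25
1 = 1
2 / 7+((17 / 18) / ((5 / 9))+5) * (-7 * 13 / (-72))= 44119 / 5040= 8.75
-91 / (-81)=91 / 81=1.12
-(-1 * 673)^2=-452929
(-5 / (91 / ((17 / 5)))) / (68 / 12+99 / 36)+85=84.98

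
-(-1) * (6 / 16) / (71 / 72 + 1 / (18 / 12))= 27 / 119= 0.23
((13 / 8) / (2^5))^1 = 13 / 256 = 0.05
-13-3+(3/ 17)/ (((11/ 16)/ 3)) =-2848/ 187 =-15.23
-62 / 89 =-0.70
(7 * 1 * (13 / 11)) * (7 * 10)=6370 / 11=579.09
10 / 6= 5 / 3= 1.67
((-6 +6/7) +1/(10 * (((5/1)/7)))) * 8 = -7004/175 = -40.02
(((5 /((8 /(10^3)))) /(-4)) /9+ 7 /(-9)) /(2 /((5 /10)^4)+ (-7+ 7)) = -653 /1152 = -0.57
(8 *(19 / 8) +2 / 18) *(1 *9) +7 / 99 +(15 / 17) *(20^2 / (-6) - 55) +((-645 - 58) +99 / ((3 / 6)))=-740995 / 1683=-440.28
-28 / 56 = -1 / 2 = -0.50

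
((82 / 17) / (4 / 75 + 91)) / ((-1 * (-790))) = 615 / 9171347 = 0.00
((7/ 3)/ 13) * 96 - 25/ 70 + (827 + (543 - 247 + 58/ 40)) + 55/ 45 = 18714901/ 16380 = 1142.55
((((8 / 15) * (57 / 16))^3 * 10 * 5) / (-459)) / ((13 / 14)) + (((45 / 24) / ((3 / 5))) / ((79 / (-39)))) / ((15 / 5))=-1.32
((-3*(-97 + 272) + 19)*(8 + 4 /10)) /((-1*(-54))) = -3542 /45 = -78.71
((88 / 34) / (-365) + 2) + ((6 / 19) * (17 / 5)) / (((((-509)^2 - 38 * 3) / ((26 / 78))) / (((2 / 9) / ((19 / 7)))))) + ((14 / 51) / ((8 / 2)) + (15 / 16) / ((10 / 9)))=485372166875993 / 167065163952480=2.91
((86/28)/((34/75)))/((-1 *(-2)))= 3225/952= 3.39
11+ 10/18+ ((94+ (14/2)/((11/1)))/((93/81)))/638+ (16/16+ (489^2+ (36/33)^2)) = 468231345887/1958022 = 239134.87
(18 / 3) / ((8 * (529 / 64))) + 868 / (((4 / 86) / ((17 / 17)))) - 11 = 9866427 / 529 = 18651.09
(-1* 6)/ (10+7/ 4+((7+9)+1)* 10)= -24/ 727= -0.03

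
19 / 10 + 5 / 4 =63 / 20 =3.15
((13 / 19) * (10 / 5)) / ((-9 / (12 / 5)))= -104 / 285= -0.36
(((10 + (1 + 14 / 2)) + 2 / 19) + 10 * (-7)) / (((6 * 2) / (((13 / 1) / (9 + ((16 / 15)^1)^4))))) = -108151875 / 19804118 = -5.46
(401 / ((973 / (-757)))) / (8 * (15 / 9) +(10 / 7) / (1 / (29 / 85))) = -15481407 / 685826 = -22.57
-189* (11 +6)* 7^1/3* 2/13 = -14994/13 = -1153.38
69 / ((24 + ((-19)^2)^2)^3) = 69 / 2214537960813625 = 0.00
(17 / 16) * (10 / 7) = 85 / 56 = 1.52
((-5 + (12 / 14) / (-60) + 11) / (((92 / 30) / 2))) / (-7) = -1257 / 2254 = -0.56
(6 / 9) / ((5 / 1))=2 / 15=0.13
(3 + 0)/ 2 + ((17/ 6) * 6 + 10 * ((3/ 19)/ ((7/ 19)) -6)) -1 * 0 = -521/ 14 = -37.21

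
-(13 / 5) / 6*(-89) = 1157 / 30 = 38.57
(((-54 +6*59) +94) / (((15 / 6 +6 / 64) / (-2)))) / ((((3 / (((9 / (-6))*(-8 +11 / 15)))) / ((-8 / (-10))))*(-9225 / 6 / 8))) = 87953408 / 19141875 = 4.59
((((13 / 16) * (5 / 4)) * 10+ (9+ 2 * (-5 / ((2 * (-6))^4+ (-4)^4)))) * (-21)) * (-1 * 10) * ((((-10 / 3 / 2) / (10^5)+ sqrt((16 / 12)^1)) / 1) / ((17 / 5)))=-82789 / 4198400+ 2069725 * sqrt(3) / 2624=1366.17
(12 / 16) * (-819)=-2457 / 4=-614.25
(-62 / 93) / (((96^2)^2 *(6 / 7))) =-7 / 764411904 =-0.00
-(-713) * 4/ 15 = 2852/ 15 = 190.13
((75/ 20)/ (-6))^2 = 25/ 64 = 0.39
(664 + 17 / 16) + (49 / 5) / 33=1756549 / 2640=665.36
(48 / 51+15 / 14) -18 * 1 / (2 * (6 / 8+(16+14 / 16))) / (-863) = 19434431 / 9653518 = 2.01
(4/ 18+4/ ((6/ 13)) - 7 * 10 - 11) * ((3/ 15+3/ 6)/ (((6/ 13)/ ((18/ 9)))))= -59059/ 270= -218.74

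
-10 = -10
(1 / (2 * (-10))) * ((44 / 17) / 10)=-11 / 850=-0.01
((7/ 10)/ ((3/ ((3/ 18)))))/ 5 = 7/ 900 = 0.01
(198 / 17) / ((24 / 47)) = 1551 / 68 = 22.81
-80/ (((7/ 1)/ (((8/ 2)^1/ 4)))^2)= -80/ 49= -1.63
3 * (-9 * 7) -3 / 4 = -759 / 4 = -189.75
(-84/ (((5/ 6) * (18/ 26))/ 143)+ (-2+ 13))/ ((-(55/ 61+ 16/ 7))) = 44428923/ 6805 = 6528.86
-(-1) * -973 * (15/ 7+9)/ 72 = -1807/ 12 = -150.58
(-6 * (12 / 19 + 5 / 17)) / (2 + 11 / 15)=-26910 / 13243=-2.03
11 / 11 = 1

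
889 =889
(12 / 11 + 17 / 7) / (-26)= -0.14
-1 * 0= 0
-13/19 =-0.68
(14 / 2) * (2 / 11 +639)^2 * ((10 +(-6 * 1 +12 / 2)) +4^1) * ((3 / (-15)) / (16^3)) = -1954.99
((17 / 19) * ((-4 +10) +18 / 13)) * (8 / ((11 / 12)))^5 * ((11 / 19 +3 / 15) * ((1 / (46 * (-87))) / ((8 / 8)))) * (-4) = 656472866291712 / 2520634163905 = 260.44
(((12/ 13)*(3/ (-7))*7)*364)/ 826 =-1.22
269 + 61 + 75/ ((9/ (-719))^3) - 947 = -9292523906/ 243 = -38240839.12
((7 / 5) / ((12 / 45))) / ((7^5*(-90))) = -1 / 288120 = -0.00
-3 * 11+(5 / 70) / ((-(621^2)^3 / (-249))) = -8832229021913176951 / 267643303694338698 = -33.00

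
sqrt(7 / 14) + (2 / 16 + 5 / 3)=sqrt(2) / 2 + 43 / 24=2.50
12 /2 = 6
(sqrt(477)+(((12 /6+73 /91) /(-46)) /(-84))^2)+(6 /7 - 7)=-84388815111 /13737715264+3 * sqrt(53)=15.70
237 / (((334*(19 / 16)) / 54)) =102384 / 3173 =32.27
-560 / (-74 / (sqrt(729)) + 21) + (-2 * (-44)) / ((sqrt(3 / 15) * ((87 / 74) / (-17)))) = -110704 * sqrt(5) / 87-15120 / 493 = -2875.98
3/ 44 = 0.07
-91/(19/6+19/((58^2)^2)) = -3089403408/107506769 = -28.74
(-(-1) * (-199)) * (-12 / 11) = 2388 / 11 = 217.09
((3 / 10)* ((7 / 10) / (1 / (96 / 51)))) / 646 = 84 / 137275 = 0.00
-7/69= -0.10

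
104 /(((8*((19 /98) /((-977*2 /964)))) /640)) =-398303360 /4579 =-86984.79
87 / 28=3.11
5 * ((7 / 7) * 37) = 185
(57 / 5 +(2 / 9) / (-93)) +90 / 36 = 116323 / 8370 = 13.90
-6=-6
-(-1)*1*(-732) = -732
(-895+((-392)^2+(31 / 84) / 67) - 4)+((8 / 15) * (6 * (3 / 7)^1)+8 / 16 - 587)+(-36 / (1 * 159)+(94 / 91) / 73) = 30769805987887 / 202193940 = 152179.66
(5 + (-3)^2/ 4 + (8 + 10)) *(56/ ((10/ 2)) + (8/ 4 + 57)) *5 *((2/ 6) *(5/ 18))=6565/ 8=820.62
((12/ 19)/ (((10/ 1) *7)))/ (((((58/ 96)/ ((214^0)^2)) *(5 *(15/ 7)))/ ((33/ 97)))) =3168/ 6680875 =0.00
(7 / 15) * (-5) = -7 / 3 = -2.33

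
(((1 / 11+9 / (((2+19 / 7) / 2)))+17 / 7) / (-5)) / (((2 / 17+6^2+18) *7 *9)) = -1037 / 2789325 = -0.00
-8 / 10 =-4 / 5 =-0.80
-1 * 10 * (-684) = 6840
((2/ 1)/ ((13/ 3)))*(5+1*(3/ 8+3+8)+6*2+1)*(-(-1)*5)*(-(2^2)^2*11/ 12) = -12925/ 13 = -994.23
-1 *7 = -7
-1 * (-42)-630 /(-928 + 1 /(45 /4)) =891051 /20878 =42.68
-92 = -92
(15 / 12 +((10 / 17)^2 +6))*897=7876557 / 1156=6813.63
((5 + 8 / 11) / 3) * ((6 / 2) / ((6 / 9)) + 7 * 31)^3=1825704447 / 88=20746641.44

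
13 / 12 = 1.08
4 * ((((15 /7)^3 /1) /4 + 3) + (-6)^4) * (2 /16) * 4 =1785603 /686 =2602.92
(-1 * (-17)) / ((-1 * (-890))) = 17 / 890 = 0.02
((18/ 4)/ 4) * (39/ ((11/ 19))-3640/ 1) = -353691/ 88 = -4019.22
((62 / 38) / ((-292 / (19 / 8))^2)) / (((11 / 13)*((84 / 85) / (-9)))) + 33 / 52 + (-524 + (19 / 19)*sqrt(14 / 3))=-11435251080235 / 21849411584 + sqrt(42) / 3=-521.21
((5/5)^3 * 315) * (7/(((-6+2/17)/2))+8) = 17703/10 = 1770.30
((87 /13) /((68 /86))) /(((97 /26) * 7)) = 0.32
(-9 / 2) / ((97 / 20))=-90 / 97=-0.93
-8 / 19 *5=-40 / 19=-2.11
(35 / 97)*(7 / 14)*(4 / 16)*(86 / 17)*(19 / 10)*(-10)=-28595 / 6596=-4.34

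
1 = 1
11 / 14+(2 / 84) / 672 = 22177 / 28224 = 0.79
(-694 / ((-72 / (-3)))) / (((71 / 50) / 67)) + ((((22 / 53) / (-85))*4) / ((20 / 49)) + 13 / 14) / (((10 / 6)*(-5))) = -1145646884131 / 839619375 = -1364.48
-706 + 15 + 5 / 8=-5523 / 8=-690.38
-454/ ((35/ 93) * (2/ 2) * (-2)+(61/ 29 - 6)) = 1224438/ 12539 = 97.65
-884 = -884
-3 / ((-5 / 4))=12 / 5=2.40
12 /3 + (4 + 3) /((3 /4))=13.33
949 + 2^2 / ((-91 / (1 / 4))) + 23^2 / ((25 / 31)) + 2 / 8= 14607311 / 9100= 1605.20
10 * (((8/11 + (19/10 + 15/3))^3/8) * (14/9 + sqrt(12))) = 4134128033/4791600 + 590589719 * sqrt(3)/532400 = 2784.15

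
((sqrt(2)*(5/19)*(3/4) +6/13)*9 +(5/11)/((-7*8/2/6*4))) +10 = 135*sqrt(2)/76 +113149/8008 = 16.64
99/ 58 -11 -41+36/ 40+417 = 53303/ 145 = 367.61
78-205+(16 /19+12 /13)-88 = -52669 /247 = -213.23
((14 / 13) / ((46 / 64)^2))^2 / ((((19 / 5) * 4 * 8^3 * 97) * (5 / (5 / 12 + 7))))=2232832 / 261483710241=0.00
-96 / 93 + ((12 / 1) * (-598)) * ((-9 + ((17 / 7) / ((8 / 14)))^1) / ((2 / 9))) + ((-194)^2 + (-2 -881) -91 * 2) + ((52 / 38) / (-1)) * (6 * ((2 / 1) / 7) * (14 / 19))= 2125789082 / 11191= 189955.24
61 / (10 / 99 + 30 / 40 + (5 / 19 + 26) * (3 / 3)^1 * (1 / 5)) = 2294820 / 229619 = 9.99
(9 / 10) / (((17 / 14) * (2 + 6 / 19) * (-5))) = -1197 / 18700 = -0.06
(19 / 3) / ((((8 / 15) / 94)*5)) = 893 / 4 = 223.25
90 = 90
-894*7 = -6258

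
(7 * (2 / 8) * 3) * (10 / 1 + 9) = 399 / 4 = 99.75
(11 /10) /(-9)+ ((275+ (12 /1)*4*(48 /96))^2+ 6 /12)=4023062 /45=89401.38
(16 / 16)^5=1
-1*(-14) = 14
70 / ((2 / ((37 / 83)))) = 1295 / 83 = 15.60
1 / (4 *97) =1 / 388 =0.00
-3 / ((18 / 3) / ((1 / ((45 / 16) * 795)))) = -0.00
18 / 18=1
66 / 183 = 22 / 61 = 0.36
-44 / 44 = -1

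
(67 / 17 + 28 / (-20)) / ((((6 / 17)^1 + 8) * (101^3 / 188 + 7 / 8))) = 13536 / 243876835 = 0.00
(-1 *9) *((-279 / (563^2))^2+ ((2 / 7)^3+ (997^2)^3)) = -8839210150921884561.21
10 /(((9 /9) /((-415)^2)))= 1722250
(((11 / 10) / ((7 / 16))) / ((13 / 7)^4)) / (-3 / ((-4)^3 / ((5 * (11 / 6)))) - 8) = -3863552 / 138378045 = -0.03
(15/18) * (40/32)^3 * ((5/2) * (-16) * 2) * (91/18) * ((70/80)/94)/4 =-1990625/1299456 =-1.53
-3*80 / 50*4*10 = -192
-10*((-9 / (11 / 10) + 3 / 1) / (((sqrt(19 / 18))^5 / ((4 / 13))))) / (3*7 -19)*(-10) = -69.64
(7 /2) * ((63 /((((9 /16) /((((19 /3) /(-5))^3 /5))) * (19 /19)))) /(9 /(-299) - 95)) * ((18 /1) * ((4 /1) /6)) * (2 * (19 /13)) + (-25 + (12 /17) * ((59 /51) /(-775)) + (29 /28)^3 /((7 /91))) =758385473138709817 /15716597745240000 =48.25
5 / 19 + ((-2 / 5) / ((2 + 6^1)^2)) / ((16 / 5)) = 2541 / 9728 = 0.26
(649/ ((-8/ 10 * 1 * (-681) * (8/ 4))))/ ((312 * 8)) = 3245/ 13598208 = 0.00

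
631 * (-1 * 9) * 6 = -34074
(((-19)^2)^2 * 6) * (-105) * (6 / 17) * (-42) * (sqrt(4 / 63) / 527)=1970453520 * sqrt(7) / 8959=581909.81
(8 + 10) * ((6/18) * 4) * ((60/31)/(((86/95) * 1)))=68400/1333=51.31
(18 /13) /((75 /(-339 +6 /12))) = -2031 /325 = -6.25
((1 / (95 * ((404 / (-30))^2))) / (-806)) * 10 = -225 / 312436228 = -0.00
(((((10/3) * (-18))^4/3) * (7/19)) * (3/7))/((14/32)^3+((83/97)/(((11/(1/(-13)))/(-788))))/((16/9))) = 736330383360000/2953522811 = 249305.81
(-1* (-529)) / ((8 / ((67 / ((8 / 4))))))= 35443 / 16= 2215.19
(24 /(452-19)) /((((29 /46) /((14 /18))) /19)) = 1.30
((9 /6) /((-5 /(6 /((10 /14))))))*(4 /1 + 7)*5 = -693 /5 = -138.60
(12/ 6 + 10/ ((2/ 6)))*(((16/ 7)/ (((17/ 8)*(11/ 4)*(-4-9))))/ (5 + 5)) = -8192/ 85085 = -0.10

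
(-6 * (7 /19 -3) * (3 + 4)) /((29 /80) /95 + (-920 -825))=-280000 /4420657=-0.06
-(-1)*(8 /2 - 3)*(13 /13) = 1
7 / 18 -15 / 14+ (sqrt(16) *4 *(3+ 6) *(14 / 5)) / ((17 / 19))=2409497 / 5355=449.95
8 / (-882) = -4 / 441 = -0.01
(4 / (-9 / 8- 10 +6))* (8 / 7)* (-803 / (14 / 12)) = 613.94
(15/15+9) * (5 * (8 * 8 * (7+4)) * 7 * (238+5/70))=58660800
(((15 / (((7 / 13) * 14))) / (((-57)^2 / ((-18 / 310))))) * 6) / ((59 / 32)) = -3744 / 32353181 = -0.00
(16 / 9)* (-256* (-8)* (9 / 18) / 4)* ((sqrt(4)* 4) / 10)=16384 / 45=364.09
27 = 27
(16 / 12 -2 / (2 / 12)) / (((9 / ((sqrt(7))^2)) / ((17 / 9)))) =-3808 / 243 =-15.67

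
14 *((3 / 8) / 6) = 7 / 8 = 0.88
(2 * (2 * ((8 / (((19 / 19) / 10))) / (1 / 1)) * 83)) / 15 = 5312 / 3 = 1770.67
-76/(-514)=38/257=0.15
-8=-8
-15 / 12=-5 / 4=-1.25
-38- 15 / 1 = -53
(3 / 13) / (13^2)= 0.00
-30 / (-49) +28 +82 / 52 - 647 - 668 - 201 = -1892923 / 1274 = -1485.81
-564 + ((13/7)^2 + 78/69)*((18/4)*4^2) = -264036/1127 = -234.28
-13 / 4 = -3.25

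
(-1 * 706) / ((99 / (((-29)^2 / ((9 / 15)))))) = -2968730 / 297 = -9995.72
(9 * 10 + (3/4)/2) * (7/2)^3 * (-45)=-11159505/64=-174367.27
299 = 299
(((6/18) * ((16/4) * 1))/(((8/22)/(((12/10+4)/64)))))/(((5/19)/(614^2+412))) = 427257.31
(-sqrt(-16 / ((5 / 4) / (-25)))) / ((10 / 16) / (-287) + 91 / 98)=-19.31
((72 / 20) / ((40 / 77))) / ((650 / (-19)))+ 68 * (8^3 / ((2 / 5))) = 5657586833 / 65000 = 87039.80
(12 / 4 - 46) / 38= -43 / 38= -1.13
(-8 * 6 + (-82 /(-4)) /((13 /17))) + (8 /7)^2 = -25335 /1274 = -19.89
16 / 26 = 8 / 13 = 0.62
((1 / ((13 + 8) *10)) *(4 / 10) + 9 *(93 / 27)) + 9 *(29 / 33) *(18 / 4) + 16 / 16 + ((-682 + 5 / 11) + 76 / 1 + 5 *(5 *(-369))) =-112762103 / 11550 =-9762.95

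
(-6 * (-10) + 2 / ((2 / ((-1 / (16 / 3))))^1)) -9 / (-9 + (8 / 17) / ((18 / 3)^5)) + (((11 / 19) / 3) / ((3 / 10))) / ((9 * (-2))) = 222561986029 / 3661958160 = 60.78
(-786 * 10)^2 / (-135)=-1372880 / 3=-457626.67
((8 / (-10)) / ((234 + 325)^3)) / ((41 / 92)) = -368 / 35808760195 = -0.00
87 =87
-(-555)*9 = 4995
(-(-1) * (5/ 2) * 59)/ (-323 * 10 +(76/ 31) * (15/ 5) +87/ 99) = -301785/ 6591734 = -0.05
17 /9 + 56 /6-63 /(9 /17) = -970 /9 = -107.78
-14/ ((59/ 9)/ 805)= -101430/ 59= -1719.15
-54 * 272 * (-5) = 73440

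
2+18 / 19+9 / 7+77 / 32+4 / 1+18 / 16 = 50069 / 4256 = 11.76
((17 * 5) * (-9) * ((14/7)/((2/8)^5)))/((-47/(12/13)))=18800640/611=30770.28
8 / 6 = 1.33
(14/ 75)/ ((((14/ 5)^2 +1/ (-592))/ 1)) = 8288/ 348021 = 0.02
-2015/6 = -335.83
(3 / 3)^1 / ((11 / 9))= 9 / 11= 0.82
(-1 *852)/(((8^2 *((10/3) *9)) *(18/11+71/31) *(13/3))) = -72633/2785120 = -0.03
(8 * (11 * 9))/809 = 792/809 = 0.98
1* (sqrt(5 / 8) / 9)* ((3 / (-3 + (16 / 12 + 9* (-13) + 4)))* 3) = -3* sqrt(10) / 1376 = -0.01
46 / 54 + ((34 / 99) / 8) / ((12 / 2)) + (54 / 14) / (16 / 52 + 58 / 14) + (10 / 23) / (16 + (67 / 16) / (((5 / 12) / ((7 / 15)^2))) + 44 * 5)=168645352009 / 97624006920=1.73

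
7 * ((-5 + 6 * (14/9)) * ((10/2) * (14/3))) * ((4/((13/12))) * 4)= 31360/3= 10453.33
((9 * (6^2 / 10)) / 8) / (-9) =-9 / 20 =-0.45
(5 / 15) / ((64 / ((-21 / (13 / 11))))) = -0.09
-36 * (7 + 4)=-396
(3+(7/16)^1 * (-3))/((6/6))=27/16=1.69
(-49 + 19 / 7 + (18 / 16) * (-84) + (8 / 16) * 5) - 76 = -1500 / 7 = -214.29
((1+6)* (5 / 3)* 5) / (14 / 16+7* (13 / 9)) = 600 / 113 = 5.31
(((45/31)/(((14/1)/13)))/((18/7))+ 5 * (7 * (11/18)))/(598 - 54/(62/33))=24455/635292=0.04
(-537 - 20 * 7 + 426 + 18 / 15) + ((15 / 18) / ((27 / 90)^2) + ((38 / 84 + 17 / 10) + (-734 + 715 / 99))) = -912082 / 945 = -965.17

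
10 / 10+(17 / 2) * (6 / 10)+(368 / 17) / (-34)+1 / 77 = 1218643 / 222530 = 5.48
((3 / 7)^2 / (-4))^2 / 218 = 81 / 8374688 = 0.00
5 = 5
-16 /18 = -8 /9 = -0.89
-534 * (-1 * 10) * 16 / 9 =28480 / 3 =9493.33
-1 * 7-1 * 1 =-8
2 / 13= 0.15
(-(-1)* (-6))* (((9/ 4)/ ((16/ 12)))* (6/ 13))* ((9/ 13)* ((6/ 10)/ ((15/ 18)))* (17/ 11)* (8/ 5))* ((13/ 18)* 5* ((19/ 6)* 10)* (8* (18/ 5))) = -67814496/ 3575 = -18969.09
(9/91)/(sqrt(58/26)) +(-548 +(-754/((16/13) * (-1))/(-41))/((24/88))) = -593143/984 +9 * sqrt(377)/2639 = -602.72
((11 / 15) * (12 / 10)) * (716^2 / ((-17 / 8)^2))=721819648 / 7225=99905.83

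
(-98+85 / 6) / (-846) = 503 / 5076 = 0.10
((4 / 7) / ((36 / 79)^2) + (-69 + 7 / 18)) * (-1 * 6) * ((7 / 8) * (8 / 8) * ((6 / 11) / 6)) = 13579 / 432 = 31.43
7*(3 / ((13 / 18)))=378 / 13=29.08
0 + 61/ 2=61/ 2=30.50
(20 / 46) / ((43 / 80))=800 / 989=0.81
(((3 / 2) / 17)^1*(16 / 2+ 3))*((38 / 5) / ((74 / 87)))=54549 / 6290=8.67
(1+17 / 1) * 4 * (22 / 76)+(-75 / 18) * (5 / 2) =2377 / 228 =10.43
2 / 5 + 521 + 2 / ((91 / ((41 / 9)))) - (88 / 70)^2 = 74517493 / 143325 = 519.92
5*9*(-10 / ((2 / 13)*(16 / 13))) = -38025 / 16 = -2376.56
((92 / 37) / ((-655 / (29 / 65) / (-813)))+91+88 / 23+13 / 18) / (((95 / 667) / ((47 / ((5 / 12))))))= 172313605670426 / 2244766875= 76762.36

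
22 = 22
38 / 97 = 0.39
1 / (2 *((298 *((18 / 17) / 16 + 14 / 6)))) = 102 / 145871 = 0.00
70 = 70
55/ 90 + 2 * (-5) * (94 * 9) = -8459.39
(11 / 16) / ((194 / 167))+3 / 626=579637 / 971552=0.60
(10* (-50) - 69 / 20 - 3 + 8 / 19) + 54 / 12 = -190581 / 380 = -501.53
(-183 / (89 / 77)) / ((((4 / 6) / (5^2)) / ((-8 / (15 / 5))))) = 1409100 / 89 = 15832.58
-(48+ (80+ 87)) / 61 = -215 / 61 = -3.52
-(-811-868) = 1679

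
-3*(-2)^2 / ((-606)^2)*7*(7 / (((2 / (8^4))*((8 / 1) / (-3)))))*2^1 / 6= 12544 / 30603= 0.41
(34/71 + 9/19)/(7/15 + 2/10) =3855/2698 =1.43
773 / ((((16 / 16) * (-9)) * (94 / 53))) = -40969 / 846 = -48.43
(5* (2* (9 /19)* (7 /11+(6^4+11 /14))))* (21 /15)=1798227 /209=8603.96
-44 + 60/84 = -303/7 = -43.29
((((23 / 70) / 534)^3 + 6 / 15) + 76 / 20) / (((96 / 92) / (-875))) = -5045393200355041 / 1432587244032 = -3521.88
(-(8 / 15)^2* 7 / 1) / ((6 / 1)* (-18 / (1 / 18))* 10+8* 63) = 56 / 532575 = 0.00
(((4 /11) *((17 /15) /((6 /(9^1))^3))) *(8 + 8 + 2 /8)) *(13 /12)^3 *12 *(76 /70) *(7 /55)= 9225203 /193600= 47.65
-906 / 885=-302 / 295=-1.02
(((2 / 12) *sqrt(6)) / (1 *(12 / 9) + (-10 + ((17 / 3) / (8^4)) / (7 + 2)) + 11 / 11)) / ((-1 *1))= 18432 *sqrt(6) / 847855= 0.05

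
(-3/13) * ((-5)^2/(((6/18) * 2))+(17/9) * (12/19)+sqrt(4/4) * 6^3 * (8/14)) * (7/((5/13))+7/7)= -6209904/8645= -718.32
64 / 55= 1.16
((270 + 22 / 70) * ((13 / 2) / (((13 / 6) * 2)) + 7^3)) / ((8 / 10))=116404.09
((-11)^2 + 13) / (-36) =-67 / 18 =-3.72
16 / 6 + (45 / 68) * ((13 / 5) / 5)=3.01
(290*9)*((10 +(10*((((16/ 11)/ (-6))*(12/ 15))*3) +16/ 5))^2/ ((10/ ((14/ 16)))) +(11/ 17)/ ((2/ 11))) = 2235235581/ 102850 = 21732.97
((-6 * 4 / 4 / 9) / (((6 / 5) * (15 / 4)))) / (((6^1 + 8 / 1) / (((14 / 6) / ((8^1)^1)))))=-1 / 324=-0.00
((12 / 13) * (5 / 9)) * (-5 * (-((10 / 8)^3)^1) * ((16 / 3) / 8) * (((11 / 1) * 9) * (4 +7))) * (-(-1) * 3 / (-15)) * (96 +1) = -7335625 / 104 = -70534.86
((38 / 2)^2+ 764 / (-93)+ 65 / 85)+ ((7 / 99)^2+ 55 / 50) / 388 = 7085437028147 / 20040692760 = 353.55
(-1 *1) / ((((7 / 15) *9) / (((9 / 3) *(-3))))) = 15 / 7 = 2.14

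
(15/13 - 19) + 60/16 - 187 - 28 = -11913/52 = -229.10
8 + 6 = 14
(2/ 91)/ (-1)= -2/ 91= -0.02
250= 250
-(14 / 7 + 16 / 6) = -14 / 3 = -4.67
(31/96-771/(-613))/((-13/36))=-279057/63752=-4.38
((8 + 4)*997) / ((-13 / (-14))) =167496 / 13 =12884.31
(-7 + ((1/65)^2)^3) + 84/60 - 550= -41902735631249/75418890625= -555.60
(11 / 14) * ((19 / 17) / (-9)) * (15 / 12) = -1045 / 8568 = -0.12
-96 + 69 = -27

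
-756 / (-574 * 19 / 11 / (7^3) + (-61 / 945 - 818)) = 55010340 / 59736797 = 0.92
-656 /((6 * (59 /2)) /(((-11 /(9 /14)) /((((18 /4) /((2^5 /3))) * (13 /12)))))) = 25862144 /186381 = 138.76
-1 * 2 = -2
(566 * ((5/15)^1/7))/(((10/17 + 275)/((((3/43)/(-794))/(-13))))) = 4811/7277964785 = 0.00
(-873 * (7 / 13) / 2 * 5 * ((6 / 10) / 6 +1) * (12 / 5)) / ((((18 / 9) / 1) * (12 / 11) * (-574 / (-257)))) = -27147681 / 42640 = -636.67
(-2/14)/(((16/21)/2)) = -0.38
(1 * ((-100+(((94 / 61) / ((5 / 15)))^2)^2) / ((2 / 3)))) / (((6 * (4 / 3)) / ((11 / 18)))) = 13583576809 / 332300184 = 40.88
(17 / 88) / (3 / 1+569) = 17 / 50336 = 0.00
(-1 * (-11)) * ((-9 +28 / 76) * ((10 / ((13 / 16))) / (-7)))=166.94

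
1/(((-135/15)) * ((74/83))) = -83/666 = -0.12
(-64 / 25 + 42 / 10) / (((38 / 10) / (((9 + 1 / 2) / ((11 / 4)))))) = 82 / 55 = 1.49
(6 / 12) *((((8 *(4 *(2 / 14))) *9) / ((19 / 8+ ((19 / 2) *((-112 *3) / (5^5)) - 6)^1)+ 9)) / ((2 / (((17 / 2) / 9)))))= 1700000 / 761873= 2.23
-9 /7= -1.29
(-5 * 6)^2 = 900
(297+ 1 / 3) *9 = 2676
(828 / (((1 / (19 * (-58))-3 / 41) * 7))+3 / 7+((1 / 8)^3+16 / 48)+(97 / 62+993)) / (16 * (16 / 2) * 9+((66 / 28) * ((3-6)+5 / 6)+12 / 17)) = -11406389369503 / 21764347218816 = -0.52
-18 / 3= -6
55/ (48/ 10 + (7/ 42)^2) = 900/ 79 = 11.39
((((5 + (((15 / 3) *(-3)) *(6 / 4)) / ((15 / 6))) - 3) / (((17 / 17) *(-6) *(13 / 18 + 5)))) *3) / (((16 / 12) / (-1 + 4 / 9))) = -105 / 412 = -0.25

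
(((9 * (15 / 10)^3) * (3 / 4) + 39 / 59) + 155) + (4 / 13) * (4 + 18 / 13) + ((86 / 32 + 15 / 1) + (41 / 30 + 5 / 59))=199.24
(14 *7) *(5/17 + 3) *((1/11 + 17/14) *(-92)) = -7248864/187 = -38763.98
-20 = -20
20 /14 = 10 /7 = 1.43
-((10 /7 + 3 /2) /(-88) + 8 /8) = -1191 /1232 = -0.97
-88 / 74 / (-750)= 22 / 13875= 0.00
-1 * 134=-134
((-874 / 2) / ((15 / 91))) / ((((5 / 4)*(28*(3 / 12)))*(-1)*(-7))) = -22724 / 525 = -43.28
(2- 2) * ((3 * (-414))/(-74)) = 0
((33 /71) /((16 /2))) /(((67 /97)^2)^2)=0.26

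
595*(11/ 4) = 6545/ 4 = 1636.25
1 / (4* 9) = 1 / 36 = 0.03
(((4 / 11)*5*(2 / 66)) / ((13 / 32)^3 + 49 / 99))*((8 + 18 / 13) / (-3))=-15990784 / 52141661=-0.31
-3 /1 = -3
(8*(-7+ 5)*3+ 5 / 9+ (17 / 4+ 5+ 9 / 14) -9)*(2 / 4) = -11731 / 504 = -23.28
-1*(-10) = 10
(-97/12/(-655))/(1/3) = 97/2620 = 0.04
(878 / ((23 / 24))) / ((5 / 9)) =189648 / 115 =1649.11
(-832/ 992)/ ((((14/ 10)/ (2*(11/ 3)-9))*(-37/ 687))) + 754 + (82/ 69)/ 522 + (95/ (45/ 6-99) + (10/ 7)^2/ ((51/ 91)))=110668817189611/ 149944248657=738.07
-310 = -310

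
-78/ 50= -39/ 25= -1.56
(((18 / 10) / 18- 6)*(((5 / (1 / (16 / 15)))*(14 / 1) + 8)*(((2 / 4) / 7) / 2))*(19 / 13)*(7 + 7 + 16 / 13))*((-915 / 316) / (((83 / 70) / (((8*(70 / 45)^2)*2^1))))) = 365625001280 / 9973197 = 36660.76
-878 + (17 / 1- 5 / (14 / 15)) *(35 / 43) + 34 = -71769 / 86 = -834.52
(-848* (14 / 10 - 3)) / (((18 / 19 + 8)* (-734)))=-32224 / 155975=-0.21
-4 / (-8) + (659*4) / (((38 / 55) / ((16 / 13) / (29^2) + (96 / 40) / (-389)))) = -2820997893 / 161611606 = -17.46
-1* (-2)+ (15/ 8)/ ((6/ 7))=67/ 16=4.19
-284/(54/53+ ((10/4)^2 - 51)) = 60208/9271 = 6.49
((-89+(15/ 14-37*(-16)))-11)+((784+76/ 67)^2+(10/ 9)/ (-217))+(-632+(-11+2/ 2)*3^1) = 1543663739743/ 2504862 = 616266.98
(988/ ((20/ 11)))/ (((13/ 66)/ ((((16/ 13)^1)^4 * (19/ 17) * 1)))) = 17176068096/ 2427685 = 7075.08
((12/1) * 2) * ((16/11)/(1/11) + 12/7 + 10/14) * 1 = 3096/7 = 442.29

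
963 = 963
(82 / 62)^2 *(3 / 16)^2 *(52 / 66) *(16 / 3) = 21853 / 84568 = 0.26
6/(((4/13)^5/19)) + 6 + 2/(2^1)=21167285/512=41342.35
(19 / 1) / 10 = 19 / 10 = 1.90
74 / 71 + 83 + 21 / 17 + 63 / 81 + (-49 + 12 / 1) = 532888 / 10863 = 49.06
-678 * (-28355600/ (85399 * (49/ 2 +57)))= 38450193600/ 13920037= 2762.22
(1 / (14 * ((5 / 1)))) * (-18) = -9 / 35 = -0.26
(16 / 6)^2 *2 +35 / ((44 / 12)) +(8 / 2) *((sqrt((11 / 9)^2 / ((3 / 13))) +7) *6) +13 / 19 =88 *sqrt(39) / 9 +362002 / 1881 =253.51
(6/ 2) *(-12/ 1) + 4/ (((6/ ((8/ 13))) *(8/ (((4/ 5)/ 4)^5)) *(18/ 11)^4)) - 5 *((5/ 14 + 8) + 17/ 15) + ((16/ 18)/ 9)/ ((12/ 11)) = -3732845410013/ 44778825000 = -83.36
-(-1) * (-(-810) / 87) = 270 / 29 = 9.31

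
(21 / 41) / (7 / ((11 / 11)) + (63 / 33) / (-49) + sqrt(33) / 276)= 0.07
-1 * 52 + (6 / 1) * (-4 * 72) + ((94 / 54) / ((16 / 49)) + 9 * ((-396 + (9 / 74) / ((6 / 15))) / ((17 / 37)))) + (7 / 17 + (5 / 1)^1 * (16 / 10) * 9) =-69424613 / 7344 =-9453.24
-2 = -2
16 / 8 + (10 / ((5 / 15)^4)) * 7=5672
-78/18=-13/3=-4.33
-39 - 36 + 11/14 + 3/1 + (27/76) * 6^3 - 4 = 405/266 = 1.52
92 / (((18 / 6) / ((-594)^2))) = 10820304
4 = 4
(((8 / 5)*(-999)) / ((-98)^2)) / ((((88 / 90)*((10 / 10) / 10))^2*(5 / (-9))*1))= 18206775 / 581042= 31.33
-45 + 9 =-36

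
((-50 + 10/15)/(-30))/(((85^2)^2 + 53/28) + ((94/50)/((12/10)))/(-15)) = 10360/328863948767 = 0.00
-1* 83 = -83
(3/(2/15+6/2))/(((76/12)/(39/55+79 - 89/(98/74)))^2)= 91996349481/24646349035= 3.73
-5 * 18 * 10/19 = -900/19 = -47.37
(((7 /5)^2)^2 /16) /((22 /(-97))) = -232897 /220000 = -1.06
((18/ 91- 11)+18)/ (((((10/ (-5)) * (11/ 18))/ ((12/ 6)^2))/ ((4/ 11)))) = -94320/ 11011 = -8.57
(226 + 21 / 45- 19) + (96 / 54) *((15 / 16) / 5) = 1039 / 5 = 207.80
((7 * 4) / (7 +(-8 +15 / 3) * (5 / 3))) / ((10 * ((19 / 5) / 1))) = 7 / 19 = 0.37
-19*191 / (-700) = 3629 / 700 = 5.18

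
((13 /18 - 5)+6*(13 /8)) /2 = 197 /72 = 2.74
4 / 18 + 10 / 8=53 / 36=1.47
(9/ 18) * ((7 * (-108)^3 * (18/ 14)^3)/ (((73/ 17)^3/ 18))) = -40605799732416/ 19061833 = -2130214.85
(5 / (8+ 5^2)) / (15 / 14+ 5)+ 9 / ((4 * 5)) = 0.47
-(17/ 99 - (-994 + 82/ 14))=-684902/ 693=-988.31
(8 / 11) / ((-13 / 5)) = -40 / 143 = -0.28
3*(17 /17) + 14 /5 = 5.80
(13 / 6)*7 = 15.17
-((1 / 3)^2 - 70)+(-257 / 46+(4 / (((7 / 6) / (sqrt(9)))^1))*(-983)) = -29114917 / 2898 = -10046.56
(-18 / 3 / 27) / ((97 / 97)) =-2 / 9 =-0.22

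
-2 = -2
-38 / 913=-0.04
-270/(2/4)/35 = -108/7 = -15.43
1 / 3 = 0.33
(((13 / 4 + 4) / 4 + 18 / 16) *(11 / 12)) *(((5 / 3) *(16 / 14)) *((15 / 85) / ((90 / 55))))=28435 / 51408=0.55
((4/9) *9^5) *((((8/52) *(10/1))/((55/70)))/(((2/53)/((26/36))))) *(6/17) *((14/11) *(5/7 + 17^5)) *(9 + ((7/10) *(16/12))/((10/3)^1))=59869209140923392/10285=5821021792992.07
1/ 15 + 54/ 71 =881/ 1065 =0.83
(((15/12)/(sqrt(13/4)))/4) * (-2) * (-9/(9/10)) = 25 * sqrt(13)/26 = 3.47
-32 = -32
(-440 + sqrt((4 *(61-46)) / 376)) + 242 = -198 + sqrt(1410) / 94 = -197.60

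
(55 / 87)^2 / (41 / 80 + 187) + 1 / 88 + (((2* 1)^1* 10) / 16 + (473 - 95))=3789504536375 / 9991746072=379.26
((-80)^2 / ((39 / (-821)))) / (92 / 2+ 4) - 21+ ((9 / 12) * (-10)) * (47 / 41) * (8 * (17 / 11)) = -49633717 / 17589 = -2821.86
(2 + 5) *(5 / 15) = 7 / 3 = 2.33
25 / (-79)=-25 / 79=-0.32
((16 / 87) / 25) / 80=1 / 10875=0.00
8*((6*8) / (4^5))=3 / 8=0.38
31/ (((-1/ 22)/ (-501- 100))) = 409882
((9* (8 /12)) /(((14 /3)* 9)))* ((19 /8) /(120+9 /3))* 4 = 19 /1722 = 0.01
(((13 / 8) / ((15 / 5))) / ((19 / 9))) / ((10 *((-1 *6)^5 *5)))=-0.00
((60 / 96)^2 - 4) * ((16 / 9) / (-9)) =0.71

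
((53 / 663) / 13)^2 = 0.00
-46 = -46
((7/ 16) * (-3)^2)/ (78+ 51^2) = 21/ 14288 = 0.00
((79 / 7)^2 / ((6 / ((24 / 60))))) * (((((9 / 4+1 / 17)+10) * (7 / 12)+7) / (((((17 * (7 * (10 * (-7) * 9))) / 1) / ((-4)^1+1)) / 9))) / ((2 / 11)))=37826701 / 158603200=0.24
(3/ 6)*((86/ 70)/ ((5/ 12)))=258/ 175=1.47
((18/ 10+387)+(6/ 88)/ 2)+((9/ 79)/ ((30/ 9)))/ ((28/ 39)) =47311347/ 121660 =388.88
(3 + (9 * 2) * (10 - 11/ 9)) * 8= 1288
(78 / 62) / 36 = 13 / 372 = 0.03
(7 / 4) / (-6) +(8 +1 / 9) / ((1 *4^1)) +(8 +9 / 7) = 11.02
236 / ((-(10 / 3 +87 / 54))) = -4248 / 89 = -47.73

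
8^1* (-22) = -176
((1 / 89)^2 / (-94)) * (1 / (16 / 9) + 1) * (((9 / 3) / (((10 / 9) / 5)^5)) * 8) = -4428675 / 47652736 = -0.09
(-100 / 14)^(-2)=49 / 2500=0.02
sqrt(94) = 9.70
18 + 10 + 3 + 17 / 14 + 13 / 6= 722 / 21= 34.38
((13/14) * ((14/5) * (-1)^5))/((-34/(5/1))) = 13/34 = 0.38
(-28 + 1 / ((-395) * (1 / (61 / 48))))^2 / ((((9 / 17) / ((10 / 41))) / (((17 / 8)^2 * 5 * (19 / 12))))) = 26314364855614907 / 2037484191744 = 12915.13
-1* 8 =-8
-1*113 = -113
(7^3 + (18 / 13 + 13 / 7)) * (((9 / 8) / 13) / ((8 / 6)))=22.47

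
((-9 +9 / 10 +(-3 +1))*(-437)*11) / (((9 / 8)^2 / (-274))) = -4256925376 / 405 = -10510926.85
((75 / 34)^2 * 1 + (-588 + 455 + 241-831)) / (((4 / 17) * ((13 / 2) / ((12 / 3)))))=-830163 / 442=-1878.20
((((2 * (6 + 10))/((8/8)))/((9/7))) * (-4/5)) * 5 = -896/9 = -99.56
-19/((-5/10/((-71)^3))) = -13600618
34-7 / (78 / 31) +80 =8675 / 78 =111.22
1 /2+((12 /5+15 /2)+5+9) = 122 /5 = 24.40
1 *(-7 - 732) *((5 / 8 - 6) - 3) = 49513 / 8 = 6189.12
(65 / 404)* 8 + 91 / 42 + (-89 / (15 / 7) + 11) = -82051 / 3030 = -27.08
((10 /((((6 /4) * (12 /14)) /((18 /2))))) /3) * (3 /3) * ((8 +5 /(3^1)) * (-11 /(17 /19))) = -424270 /153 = -2773.01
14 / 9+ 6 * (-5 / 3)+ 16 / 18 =-68 / 9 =-7.56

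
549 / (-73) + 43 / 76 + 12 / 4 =-21941 / 5548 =-3.95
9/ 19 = 0.47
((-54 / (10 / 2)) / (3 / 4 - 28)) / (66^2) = 6 / 65945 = 0.00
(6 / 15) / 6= 1 / 15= 0.07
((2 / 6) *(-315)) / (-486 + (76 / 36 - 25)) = 189 / 916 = 0.21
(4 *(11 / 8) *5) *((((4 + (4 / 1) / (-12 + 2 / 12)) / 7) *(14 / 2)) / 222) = 3575 / 7881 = 0.45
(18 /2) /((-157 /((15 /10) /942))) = -9 /98596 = -0.00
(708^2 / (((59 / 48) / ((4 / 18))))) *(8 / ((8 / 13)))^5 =33648056832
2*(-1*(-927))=1854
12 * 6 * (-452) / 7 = -32544 / 7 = -4649.14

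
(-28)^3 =-21952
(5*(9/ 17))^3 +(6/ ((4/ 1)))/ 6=369413/ 19652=18.80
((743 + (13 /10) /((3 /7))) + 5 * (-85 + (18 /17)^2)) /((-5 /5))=-2831959 /8670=-326.64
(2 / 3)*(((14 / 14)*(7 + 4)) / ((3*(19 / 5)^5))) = 68750 / 22284891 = 0.00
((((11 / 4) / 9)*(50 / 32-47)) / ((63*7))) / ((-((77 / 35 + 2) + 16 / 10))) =39985 / 7366464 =0.01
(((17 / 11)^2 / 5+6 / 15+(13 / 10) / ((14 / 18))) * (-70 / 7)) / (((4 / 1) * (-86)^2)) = -21591 / 25057648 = -0.00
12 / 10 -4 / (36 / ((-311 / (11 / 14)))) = 22364 / 495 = 45.18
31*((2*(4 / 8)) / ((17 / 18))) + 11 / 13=7441 / 221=33.67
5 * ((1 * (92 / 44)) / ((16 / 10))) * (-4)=-26.14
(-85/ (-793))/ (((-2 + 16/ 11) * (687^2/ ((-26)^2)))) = -24310/ 86370327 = -0.00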